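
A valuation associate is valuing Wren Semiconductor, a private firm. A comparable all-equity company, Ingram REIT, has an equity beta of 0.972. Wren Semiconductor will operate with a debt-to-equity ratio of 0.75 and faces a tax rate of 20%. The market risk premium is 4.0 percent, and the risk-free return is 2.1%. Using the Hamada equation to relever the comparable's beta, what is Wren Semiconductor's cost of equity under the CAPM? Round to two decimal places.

8.32%

β_L = β_U × [1 + (1 − t)(D/E)] = 0.972 × [1 + (1 − 0.20) × 0.75]
    = 0.972 × [1 + 0.80 × 0.75] = 0.972 × 1.6000 = 1.5552
E(R) = R_f + β_L × MRP = 2.1% + 1.5552 × 4.0% = 8.32%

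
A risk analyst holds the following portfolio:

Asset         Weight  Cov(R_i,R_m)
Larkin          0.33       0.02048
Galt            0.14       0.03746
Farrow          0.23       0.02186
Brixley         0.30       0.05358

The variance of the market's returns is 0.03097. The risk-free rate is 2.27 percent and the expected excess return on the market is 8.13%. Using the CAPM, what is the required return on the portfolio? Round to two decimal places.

β_Larkin = 0.02048 / 0.03097 = 0.6613
β_Galt = 0.03746 / 0.03097 = 1.2096
β_Farrow = 0.02186 / 0.03097 = 0.7058
β_Brixley = 0.05358 / 0.03097 = 1.7301
β_P = Σ w_i β_i = 0.33×0.6613 + 0.14×1.2096 + 0.23×0.7058 + 0.30×1.7301 = 1.0689
E(R_P) = R_f + β_P × MRP = 2.27% + 1.0689 × 8.13% = 10.96%

10.96%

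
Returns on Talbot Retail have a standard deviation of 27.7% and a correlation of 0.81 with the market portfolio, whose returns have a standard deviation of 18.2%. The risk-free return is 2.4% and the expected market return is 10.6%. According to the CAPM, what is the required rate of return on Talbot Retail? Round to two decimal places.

β = ρ × σ_i / σ_m = 0.81 × 27.7% / 18.2% = 1.2328
MRP = 10.6% − 2.4% = 8.20%
E(R) = 2.4% + 1.2328 × 8.2% = 12.51%

12.51%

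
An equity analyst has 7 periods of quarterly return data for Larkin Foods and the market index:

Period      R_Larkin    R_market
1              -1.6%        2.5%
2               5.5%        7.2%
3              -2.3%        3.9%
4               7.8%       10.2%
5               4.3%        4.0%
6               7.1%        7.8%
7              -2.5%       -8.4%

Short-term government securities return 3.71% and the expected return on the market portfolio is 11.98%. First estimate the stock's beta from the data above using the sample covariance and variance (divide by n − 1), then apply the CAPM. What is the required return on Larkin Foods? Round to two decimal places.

Mean R_i = (-1.6 + 5.5 − 2.3 + 7.8 + 4.3 + 7.1 − 2.5) / 7 = 2.6143%
Mean R_m = (2.5 + 7.2 + 3.9 + 10.2 + 4.0 + 7.8 − 8.4) / 7 = 3.8857%
Σ(R_i − R̄_i)(R_m − R̄_m) = 128.6614  ⇒  Cov = 128.6614 / 6 = 21.4436
Σ(R_m − R̄_m)² = 219.0486  ⇒  Var(R_m) = 219.0486 / 6 = 36.5081
β = Cov / Var(R_m) = 21.4436 / 36.5081 = 0.5874
MRP = 11.98% − 3.71% = 8.27%
E(R) = R_f + β × MRP = 3.71% + 0.5874 × 8.27% = 8.57%

8.57%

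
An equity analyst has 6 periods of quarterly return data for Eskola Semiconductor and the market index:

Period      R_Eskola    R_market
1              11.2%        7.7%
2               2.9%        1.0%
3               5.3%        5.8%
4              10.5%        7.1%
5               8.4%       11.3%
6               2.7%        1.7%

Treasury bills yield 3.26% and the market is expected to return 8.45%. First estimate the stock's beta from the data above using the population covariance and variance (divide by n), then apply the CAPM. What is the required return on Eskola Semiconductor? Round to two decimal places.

7.22%

Mean R_i = (11.2 + 2.9 + 5.3 + 10.5 + 8.4 + 2.7) / 6 = 6.8333%
Mean R_m = (7.7 + 1.0 + 5.8 + 7.1 + 11.3 + 1.7) / 6 = 5.7667%
Σ(R_i − R̄_i)(R_m − R̄_m) = 57.5067  ⇒  Cov = 57.5067 / 6 = 9.5845
Σ(R_m − R̄_m)² = 75.3933  ⇒  Var(R_m) = 75.3933 / 6 = 12.5656
β = Cov / Var(R_m) = 9.5845 / 12.5656 = 0.7628
MRP = 8.45% − 3.26% = 5.19%
E(R) = R_f + β × MRP = 3.26% + 0.7628 × 5.19% = 7.22%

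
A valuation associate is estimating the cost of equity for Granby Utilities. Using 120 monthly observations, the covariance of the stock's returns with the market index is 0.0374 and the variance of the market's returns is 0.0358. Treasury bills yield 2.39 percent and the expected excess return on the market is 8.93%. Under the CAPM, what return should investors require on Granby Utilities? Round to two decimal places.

β = Cov(R_i, R_m) / Var(R_m) = 0.0374 / 0.0358 = 1.0447
E(R) = R_f + β × MRP = 2.39% + 1.0447 × 8.93% = 11.72%

11.72%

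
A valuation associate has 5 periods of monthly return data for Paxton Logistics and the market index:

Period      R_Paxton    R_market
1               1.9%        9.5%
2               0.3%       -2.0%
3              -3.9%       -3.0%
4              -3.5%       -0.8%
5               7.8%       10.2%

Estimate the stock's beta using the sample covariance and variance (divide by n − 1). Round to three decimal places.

0.616

Mean R_i = (1.9 + 0.3 − 3.9 − 3.5 + 7.8) / 5 = 0.5200%
Mean R_m = (9.5 − 2.0 − 3.0 − 0.8 + 10.2) / 5 = 2.7800%
Σ(R_i − R̄_i)(R_m − R̄_m) = 104.2820  ⇒  Cov = 104.2820 / 4 = 26.0705
Σ(R_m − R̄_m)² = 169.2880  ⇒  Var(R_m) = 169.2880 / 4 = 42.3220
β = Cov / Var(R_m) = 26.0705 / 42.3220 = 0.6160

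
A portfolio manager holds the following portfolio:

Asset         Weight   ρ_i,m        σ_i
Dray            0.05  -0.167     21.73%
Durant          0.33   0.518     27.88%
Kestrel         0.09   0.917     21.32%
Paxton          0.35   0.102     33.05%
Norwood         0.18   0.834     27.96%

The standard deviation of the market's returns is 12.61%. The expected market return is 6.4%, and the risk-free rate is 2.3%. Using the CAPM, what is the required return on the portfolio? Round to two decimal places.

β_Dray = -0.167 × 21.73% / 12.61% = -0.2878
β_Durant = 0.518 × 27.88% / 12.61% = 1.1453
β_Kestrel = 0.917 × 21.32% / 12.61% = 1.5504
β_Paxton = 0.102 × 33.05% / 12.61% = 0.2673
β_Norwood = 0.834 × 27.96% / 12.61% = 1.8492
β_P = Σ w_i β_i = 0.05×-0.2878 + 0.33×1.1453 + 0.09×1.5504 + 0.35×0.2673 + 0.18×1.8492 = 0.9295
MRP = 6.4% − 2.3% = 4.10%
E(R_P) = R_f + β_P × MRP = 2.3% + 0.9295 × 4.1% = 6.11%

6.11%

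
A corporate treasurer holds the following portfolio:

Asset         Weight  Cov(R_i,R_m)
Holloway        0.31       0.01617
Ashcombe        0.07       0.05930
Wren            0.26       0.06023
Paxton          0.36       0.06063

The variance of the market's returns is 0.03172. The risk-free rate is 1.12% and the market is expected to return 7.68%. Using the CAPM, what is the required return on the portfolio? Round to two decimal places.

10.77%

β_Holloway = 0.01617 / 0.03172 = 0.5098
β_Ashcombe = 0.05930 / 0.03172 = 1.8695
β_Wren = 0.06023 / 0.03172 = 1.8988
β_Paxton = 0.06063 / 0.03172 = 1.9114
β_P = Σ w_i β_i = 0.31×0.5098 + 0.07×1.8695 + 0.26×1.8988 + 0.36×1.9114 = 1.4707
MRP = 7.68% − 1.12% = 6.56%
E(R_P) = R_f + β_P × MRP = 1.12% + 1.4707 × 6.56% = 10.77%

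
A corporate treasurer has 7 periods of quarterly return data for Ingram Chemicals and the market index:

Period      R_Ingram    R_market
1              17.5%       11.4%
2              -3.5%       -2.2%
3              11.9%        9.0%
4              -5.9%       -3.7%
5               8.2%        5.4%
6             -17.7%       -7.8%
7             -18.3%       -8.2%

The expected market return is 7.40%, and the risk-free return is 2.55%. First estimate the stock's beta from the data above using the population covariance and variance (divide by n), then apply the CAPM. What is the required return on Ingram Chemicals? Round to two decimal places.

11.04%

Mean R_i = (17.5 − 3.5 + 11.9 − 5.9 + 8.2 − 17.7 − 18.3) / 7 = -1.1143%
Mean R_m = (11.4 − 2.2 + 9.0 − 3.7 + 5.4 − 7.8 − 8.2) / 7 = 0.5571%
Σ(R_i − R̄_i)(R_m − R̄_m) = 672.8757  ⇒  Cov = 672.8757 / 7 = 96.1251
Σ(R_m − R̄_m)² = 384.5571  ⇒  Var(R_m) = 384.5571 / 7 = 54.9367
β = Cov / Var(R_m) = 96.1251 / 54.9367 = 1.7497
MRP = 7.40% − 2.55% = 4.85%
E(R) = R_f + β × MRP = 2.55% + 1.7497 × 4.85% = 11.04%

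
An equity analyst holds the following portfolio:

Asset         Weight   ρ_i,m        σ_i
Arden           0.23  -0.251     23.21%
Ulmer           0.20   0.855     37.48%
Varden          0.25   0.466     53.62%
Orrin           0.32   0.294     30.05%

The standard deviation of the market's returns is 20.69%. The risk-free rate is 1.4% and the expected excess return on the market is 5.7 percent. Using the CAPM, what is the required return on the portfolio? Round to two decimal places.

5.30%

β_Arden = -0.251 × 23.21% / 20.69% = -0.2816
β_Ulmer = 0.855 × 37.48% / 20.69% = 1.5488
β_Varden = 0.466 × 53.62% / 20.69% = 1.2077
β_Orrin = 0.294 × 30.05% / 20.69% = 0.4270
β_P = Σ w_i β_i = 0.23×-0.2816 + 0.20×1.5488 + 0.25×1.2077 + 0.32×0.4270 = 0.6836
E(R_P) = R_f + β_P × MRP = 1.4% + 0.6836 × 5.7% = 5.30%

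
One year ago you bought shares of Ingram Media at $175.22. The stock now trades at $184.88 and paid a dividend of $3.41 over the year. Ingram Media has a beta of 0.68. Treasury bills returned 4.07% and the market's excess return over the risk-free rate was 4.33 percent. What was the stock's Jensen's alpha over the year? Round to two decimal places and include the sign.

+0.44%

Realised HPR = (P1 + D1 − P0) / P0 = (184.88 + 3.41 − 175.22) / 175.22 = 13.07 / 175.22 = 7.4592%
CAPM required = R_f + β·MRP = 4.07% + 0.68 × 4.33% = 7.0144%
α = realised − required = 7.4592% − 7.0144% = +0.44%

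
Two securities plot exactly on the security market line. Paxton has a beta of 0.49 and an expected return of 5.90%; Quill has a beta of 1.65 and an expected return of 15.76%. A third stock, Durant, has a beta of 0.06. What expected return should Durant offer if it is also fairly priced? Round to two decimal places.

2.25%

MRP (SML slope) = (15.76% − 5.90%) / (1.65 − 0.49) = 9.86% / 1.16 = 8.5000%
R_f (intercept) = 5.90% − 0.49 × 8.5000% = 1.7350%
E(R_Durant) = R_f + β × MRP = 1.7350% + 0.06 × 8.5000% = 2.25%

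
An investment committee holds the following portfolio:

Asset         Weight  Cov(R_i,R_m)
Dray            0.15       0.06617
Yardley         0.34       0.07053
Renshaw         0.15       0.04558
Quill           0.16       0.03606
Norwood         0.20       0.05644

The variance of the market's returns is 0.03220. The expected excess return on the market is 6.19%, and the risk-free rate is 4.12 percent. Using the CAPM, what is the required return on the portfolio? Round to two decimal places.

β_Dray = 0.06617 / 0.03220 = 2.0550
β_Yardley = 0.07053 / 0.03220 = 2.1904
β_Renshaw = 0.04558 / 0.03220 = 1.4155
β_Quill = 0.03606 / 0.03220 = 1.1199
β_Norwood = 0.05644 / 0.03220 = 1.7528
β_P = Σ w_i β_i = 0.15×2.0550 + 0.34×2.1904 + 0.15×1.4155 + 0.16×1.1199 + 0.20×1.7528 = 1.7951
E(R_P) = R_f + β_P × MRP = 4.12% + 1.7951 × 6.19% = 15.23%

15.23%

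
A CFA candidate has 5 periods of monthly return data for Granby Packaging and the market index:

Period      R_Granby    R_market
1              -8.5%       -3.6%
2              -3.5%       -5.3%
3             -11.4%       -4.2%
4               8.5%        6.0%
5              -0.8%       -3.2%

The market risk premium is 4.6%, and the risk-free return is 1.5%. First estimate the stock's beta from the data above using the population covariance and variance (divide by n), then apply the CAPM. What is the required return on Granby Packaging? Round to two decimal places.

Mean R_i = (-8.5 − 3.5 − 11.4 + 8.5 − 0.8) / 5 = -3.1400%
Mean R_m = (-3.6 − 5.3 − 4.2 + 6.0 − 3.2) / 5 = -2.0600%
Σ(R_i − R̄_i)(R_m − R̄_m) = 118.2480  ⇒  Cov = 118.2480 / 5 = 23.6496
Σ(R_m − R̄_m)² = 83.7120  ⇒  Var(R_m) = 83.7120 / 5 = 16.7424
β = Cov / Var(R_m) = 23.6496 / 16.7424 = 1.4126
E(R) = R_f + β × MRP = 1.5% + 1.4126 × 4.6% = 8.00%

8.00%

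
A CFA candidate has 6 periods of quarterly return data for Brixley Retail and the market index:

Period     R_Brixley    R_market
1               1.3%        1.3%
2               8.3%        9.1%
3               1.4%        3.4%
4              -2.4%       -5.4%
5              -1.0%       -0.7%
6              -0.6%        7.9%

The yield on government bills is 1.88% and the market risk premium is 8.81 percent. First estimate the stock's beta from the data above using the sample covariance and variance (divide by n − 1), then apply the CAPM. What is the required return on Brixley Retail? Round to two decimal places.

Mean R_i = (1.3 + 8.3 + 1.4 − 2.4 − 1.0 − 0.6) / 6 = 1.1667%
Mean R_m = (1.3 + 9.1 + 3.4 − 5.4 − 0.7 + 7.9) / 6 = 2.6000%
Σ(R_i − R̄_i)(R_m − R̄_m) = 72.7000  ⇒  Cov = 72.7000 / 5 = 14.5400
Σ(R_m − R̄_m)² = 147.5600  ⇒  Var(R_m) = 147.5600 / 5 = 29.5120
β = Cov / Var(R_m) = 14.5400 / 29.5120 = 0.4927
E(R) = R_f + β × MRP = 1.88% + 0.4927 × 8.81% = 6.22%

6.22%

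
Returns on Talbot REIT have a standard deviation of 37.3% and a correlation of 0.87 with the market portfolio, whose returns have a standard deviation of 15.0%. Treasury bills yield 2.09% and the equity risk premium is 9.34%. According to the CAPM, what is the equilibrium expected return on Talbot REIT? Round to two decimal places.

β = ρ × σ_i / σ_m = 0.87 × 37.3% / 15.0% = 2.1634
E(R) = 2.09% + 2.1634 × 9.34% = 22.30%

22.30%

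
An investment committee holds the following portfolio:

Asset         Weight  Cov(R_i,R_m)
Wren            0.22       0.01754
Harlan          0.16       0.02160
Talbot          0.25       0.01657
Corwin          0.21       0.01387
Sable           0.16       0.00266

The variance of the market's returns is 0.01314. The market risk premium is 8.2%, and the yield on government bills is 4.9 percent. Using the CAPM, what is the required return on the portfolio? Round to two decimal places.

14.13%

β_Wren = 0.01754 / 0.01314 = 1.3349
β_Harlan = 0.02160 / 0.01314 = 1.6438
β_Talbot = 0.01657 / 0.01314 = 1.2610
β_Corwin = 0.01387 / 0.01314 = 1.0556
β_Sable = 0.00266 / 0.01314 = 0.2024
β_P = Σ w_i β_i = 0.22×1.3349 + 0.16×1.6438 + 0.25×1.2610 + 0.21×1.0556 + 0.16×0.2024 = 1.1260
E(R_P) = R_f + β_P × MRP = 4.9% + 1.1260 × 8.2% = 14.13%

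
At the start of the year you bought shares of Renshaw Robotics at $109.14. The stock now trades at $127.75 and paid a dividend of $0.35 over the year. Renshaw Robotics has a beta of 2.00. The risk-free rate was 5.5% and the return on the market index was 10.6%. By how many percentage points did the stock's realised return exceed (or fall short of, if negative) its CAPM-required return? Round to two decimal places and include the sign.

Realised HPR = (P1 + D1 − P0) / P0 = (127.75 + 0.35 − 109.14) / 109.14 = 18.96 / 109.14 = 17.3722%
MRP = 10.6% − 5.5% = 5.10%
CAPM required = R_f + β·MRP = 5.5% + 2.00 × 5.1% = 15.7000%
α = realised − required = 17.3722% − 15.7000% = +1.67%

+1.67%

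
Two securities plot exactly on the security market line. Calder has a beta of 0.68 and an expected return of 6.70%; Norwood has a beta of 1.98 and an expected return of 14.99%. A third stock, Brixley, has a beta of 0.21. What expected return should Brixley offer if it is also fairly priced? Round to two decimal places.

3.70%

MRP (SML slope) = (14.99% − 6.70%) / (1.98 − 0.68) = 8.29% / 1.30 = 6.3769%
R_f (intercept) = 6.70% − 0.68 × 6.3769% = 2.3637%
E(R_Brixley) = R_f + β × MRP = 2.3637% + 0.21 × 6.3769% = 3.70%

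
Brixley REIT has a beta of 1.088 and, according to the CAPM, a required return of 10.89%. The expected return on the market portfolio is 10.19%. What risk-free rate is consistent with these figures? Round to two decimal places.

E(R) = R_f + β(E(R_m) − R_f) = R_f(1 − β) + β·E(R_m)
10.89% = R_f × (1 − 1.088) + 1.088 × 10.19%
10.89% = R_f × -0.088 + 11.08672%
R_f = (10.89% − 11.08672%) / -0.088 = 2.24%

2.24%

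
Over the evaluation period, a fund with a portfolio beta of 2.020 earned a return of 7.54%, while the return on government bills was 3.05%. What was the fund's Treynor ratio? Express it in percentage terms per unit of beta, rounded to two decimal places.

2.22%

Treynor = (R_P − R_f) / β_P = (7.54% − 3.05%) / 2.0200 = 4.49% / 2.0200 = 2.22%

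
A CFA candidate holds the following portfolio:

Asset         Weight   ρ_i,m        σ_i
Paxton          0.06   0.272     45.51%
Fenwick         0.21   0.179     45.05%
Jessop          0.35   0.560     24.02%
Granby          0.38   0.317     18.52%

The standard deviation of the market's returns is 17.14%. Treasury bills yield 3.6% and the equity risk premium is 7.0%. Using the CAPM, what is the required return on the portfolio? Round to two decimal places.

7.43%

β_Paxton = 0.272 × 45.51% / 17.14% = 0.7222
β_Fenwick = 0.179 × 45.05% / 17.14% = 0.4705
β_Jessop = 0.560 × 24.02% / 17.14% = 0.7848
β_Granby = 0.317 × 18.52% / 17.14% = 0.3425
β_P = Σ w_i β_i = 0.06×0.7222 + 0.21×0.4705 + 0.35×0.7848 + 0.38×0.3425 = 0.5470
E(R_P) = R_f + β_P × MRP = 3.6% + 0.5470 × 7.0% = 7.43%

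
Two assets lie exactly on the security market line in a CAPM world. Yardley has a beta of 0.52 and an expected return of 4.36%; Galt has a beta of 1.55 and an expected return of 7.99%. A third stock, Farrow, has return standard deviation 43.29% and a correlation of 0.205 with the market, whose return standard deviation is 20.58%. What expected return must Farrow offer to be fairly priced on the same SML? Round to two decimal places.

4.05%

MRP = (7.99% − 4.36%) / (1.55 − 0.52) = 3.5243%
R_f = 4.36% − 0.52 × 3.5243% = 2.5274%
β_Farrow = ρ·σ_i/σ_m = 0.205 × 43.29 / 20.58 = 0.4312
E(R_Farrow) = R_f + β × MRP = 2.5274% + 0.4312 × 3.5243% = 4.05%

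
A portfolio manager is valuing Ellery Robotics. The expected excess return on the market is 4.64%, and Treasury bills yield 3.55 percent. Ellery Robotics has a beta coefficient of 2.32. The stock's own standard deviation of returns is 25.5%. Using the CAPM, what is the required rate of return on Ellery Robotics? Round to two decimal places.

14.31%

E(R) = R_f + β × MRP = 3.55% + 2.32 × 4.64% = 14.31%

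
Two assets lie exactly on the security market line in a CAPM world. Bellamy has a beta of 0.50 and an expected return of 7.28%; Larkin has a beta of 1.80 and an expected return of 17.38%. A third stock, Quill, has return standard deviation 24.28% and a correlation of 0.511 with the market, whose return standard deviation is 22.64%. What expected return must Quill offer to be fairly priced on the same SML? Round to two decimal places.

MRP = (17.38% − 7.28%) / (1.80 − 0.50) = 7.7692%
R_f = 7.28% − 0.50 × 7.7692% = 3.3954%
β_Quill = ρ·σ_i/σ_m = 0.511 × 24.28 / 22.64 = 0.5480
E(R_Quill) = R_f + β × MRP = 3.3954% + 0.5480 × 7.7692% = 7.65%

7.65%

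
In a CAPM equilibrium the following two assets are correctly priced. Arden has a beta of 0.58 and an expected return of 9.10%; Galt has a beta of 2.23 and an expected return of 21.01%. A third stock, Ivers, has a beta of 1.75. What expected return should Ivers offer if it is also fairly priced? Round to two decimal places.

17.55%

MRP (SML slope) = (21.01% − 9.10%) / (2.23 − 0.58) = 11.91% / 1.65 = 7.2182%
R_f (intercept) = 9.10% − 0.58 × 7.2182% = 4.9134%
E(R_Ivers) = R_f + β × MRP = 4.9134% + 1.75 × 7.2182% = 17.55%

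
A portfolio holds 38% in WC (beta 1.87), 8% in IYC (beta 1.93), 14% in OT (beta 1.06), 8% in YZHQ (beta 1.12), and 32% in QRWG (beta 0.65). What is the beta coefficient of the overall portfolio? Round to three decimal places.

β_P = Σ w_i β_i = 0.38×1.87 + 0.08×1.93 + 0.14×1.06 + 0.08×1.12 + 0.32×0.65 = 1.3110

1.311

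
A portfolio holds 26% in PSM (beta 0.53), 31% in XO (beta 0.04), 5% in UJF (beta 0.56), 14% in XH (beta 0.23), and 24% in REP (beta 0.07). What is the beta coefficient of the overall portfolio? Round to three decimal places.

β_P = Σ w_i β_i = 0.26×0.53 + 0.31×0.04 + 0.05×0.56 + 0.14×0.23 + 0.24×0.07 = 0.2272

0.227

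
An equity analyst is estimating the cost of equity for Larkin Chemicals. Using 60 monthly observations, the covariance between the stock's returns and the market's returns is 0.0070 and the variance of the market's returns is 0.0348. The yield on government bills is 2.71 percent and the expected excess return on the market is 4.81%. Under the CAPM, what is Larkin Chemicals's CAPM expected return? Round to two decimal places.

β = Cov(R_i, R_m) / Var(R_m) = 0.0070 / 0.0348 = 0.2011
E(R) = R_f + β × MRP = 2.71% + 0.2011 × 4.81% = 3.68%

3.68%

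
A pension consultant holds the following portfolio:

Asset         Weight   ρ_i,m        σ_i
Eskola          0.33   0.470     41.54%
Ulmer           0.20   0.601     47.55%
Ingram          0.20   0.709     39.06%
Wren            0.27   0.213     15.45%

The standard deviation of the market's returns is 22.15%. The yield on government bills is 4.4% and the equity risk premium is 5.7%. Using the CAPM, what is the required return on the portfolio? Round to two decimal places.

9.18%

β_Eskola = 0.470 × 41.54% / 22.15% = 0.8814
β_Ulmer = 0.601 × 47.55% / 22.15% = 1.2902
β_Ingram = 0.709 × 39.06% / 22.15% = 1.2503
β_Wren = 0.213 × 15.45% / 22.15% = 0.1486
β_P = Σ w_i β_i = 0.33×0.8814 + 0.20×1.2902 + 0.20×1.2503 + 0.27×0.1486 = 0.8391
E(R_P) = R_f + β_P × MRP = 4.4% + 0.8391 × 5.7% = 9.18%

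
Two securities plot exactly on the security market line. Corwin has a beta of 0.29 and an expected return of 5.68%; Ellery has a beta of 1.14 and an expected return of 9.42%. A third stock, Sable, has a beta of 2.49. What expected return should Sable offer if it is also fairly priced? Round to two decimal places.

15.36%

MRP (SML slope) = (9.42% − 5.68%) / (1.14 − 0.29) = 3.74% / 0.85 = 4.4000%
R_f (intercept) = 5.68% − 0.29 × 4.4000% = 4.4040%
E(R_Sable) = R_f + β × MRP = 4.4040% + 2.49 × 4.4000% = 15.36%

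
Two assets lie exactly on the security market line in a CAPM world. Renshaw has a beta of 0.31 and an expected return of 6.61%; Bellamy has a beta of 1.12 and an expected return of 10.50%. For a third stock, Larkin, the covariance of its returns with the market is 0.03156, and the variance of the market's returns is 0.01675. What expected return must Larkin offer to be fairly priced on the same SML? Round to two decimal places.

14.17%

MRP = (10.50% − 6.61%) / (1.12 − 0.31) = 4.8025%
R_f = 6.61% − 0.31 × 4.8025% = 5.1212%
β_Larkin = Cov / Var(R_m) = 0.03156 / 0.01675 = 1.8842
E(R_Larkin) = R_f + β × MRP = 5.1212% + 1.8842 × 4.8025% = 14.17%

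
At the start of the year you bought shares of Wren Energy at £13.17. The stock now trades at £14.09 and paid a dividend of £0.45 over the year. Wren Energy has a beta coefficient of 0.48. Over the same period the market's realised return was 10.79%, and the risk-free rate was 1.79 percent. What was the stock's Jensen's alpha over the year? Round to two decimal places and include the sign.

+4.29%

Realised HPR = (P1 + D1 − P0) / P0 = (14.09 + 0.45 − 13.17) / 13.17 = 1.37 / 13.17 = 10.4024%
MRP = 10.79% − 1.79% = 9.00%
CAPM required = R_f + β·MRP = 1.79% + 0.48 × 9.00% = 6.1100%
α = realised − required = 10.4024% − 6.1100% = +4.29%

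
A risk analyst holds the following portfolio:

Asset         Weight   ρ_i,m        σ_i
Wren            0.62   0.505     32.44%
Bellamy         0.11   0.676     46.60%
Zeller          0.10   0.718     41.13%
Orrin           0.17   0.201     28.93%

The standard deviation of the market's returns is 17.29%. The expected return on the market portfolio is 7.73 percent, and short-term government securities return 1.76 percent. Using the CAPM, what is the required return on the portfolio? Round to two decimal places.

7.82%

β_Wren = 0.505 × 32.44% / 17.29% = 0.9475
β_Bellamy = 0.676 × 46.60% / 17.29% = 1.8220
β_Zeller = 0.718 × 41.13% / 17.29% = 1.7080
β_Orrin = 0.201 × 28.93% / 17.29% = 0.3363
β_P = Σ w_i β_i = 0.62×0.9475 + 0.11×1.8220 + 0.10×1.7080 + 0.17×0.3363 = 1.0158
MRP = 7.73% − 1.76% = 5.97%
E(R_P) = R_f + β_P × MRP = 1.76% + 1.0158 × 5.97% = 7.82%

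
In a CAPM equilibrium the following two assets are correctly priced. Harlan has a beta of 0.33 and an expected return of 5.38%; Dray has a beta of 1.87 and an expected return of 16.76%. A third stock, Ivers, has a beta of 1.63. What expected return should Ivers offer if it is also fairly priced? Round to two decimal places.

14.99%

MRP (SML slope) = (16.76% − 5.38%) / (1.87 − 0.33) = 11.38% / 1.54 = 7.3896%
R_f (intercept) = 5.38% − 0.33 × 7.3896% = 2.9414%
E(R_Ivers) = R_f + β × MRP = 2.9414% + 1.63 × 7.3896% = 14.99%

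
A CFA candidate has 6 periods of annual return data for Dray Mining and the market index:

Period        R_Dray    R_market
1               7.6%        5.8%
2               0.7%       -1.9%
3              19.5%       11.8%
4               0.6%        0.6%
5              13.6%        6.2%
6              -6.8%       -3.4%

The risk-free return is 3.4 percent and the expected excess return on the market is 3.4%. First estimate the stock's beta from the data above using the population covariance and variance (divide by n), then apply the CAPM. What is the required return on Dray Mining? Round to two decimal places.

Mean R_i = (7.6 + 0.7 + 19.5 + 0.6 + 13.6 − 6.8) / 6 = 5.8667%
Mean R_m = (5.8 − 1.9 + 11.8 + 0.6 + 6.2 − 3.4) / 6 = 3.1833%
Σ(R_i − R̄_i)(R_m − R̄_m) = 268.5967  ⇒  Cov = 268.5967 / 6 = 44.7661
Σ(R_m − R̄_m)² = 166.0483  ⇒  Var(R_m) = 166.0483 / 6 = 27.6747
β = Cov / Var(R_m) = 44.7661 / 27.6747 = 1.6176
E(R) = R_f + β × MRP = 3.4% + 1.6176 × 3.4% = 8.90%

8.90%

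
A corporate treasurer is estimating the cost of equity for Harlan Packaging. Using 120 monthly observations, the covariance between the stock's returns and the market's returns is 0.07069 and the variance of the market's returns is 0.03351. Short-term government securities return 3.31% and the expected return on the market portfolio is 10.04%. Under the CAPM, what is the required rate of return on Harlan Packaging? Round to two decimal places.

β = Cov(R_i, R_m) / Var(R_m) = 0.07069 / 0.03351 = 2.1095
MRP = 10.04% − 3.31% = 6.73%
E(R) = R_f + β × MRP = 3.31% + 2.1095 × 6.73% = 17.51%

17.51%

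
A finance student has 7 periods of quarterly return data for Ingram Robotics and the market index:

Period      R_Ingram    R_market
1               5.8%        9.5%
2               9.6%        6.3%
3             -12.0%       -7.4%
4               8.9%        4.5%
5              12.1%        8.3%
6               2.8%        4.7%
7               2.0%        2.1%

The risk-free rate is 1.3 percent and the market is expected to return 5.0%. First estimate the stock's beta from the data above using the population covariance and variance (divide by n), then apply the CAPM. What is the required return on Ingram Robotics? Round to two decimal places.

Mean R_i = (5.8 + 9.6 − 12.0 + 8.9 + 12.1 + 2.8 + 2.0) / 7 = 4.1714%
Mean R_m = (9.5 + 6.3 − 7.4 + 4.5 + 8.3 + 4.7 + 2.1) / 7 = 4.0000%
Σ(R_i − R̄_i)(R_m − R̄_m) = 245.4200  ⇒  Cov = 245.4200 / 7 = 35.0600
Σ(R_m − R̄_m)² = 188.3400  ⇒  Var(R_m) = 188.3400 / 7 = 26.9057
β = Cov / Var(R_m) = 35.0600 / 26.9057 = 1.3031
MRP = 5.0% − 1.3% = 3.70%
E(R) = R_f + β × MRP = 1.3% + 1.3031 × 3.7% = 6.12%

6.12%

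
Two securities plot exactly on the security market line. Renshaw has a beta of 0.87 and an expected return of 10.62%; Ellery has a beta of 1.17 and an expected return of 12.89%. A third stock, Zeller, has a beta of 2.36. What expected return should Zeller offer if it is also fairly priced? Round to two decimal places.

21.89%

MRP (SML slope) = (12.89% − 10.62%) / (1.17 − 0.87) = 2.27% / 0.30 = 7.5667%
R_f (intercept) = 10.62% − 0.87 × 7.5667% = 4.0370%
E(R_Zeller) = R_f + β × MRP = 4.0370% + 2.36 × 7.5667% = 21.89%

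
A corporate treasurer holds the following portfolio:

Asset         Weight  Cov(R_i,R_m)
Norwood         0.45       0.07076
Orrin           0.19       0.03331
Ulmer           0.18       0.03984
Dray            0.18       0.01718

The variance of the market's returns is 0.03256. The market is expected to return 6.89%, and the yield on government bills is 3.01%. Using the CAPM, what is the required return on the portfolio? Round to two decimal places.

β_Norwood = 0.07076 / 0.03256 = 2.1732
β_Orrin = 0.03331 / 0.03256 = 1.0230
β_Ulmer = 0.03984 / 0.03256 = 1.2236
β_Dray = 0.01718 / 0.03256 = 0.5276
β_P = Σ w_i β_i = 0.45×2.1732 + 0.19×1.0230 + 0.18×1.2236 + 0.18×0.5276 = 1.4875
MRP = 6.89% − 3.01% = 3.88%
E(R_P) = R_f + β_P × MRP = 3.01% + 1.4875 × 3.88% = 8.78%

8.78%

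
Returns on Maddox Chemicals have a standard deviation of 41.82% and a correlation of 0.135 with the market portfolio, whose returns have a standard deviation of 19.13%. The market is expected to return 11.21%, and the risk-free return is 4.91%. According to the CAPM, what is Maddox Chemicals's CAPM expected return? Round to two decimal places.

β = ρ × σ_i / σ_m = 0.135 × 41.82% / 19.13% = 0.2951
MRP = 11.21% − 4.91% = 6.30%
E(R) = 4.91% + 0.2951 × 6.30% = 6.77%

6.77%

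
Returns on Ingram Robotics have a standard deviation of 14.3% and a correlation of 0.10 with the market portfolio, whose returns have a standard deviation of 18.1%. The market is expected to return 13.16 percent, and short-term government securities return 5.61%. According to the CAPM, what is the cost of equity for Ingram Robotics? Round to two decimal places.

β = ρ × σ_i / σ_m = 0.10 × 14.3% / 18.1% = 0.0790
MRP = 13.16% − 5.61% = 7.55%
E(R) = 5.61% + 0.0790 × 7.55% = 6.21%

6.21%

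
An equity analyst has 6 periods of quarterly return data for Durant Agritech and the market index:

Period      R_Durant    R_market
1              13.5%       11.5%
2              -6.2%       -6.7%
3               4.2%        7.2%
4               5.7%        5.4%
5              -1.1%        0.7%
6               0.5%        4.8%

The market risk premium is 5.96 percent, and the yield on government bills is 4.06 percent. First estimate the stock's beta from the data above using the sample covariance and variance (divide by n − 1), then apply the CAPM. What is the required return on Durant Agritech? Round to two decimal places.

10.08%

Mean R_i = (13.5 − 6.2 + 4.2 + 5.7 − 1.1 + 0.5) / 6 = 2.7667%
Mean R_m = (11.5 − 6.7 + 7.2 + 5.4 + 0.7 + 4.8) / 6 = 3.8167%
Σ(R_i − R̄_i)(R_m − R̄_m) = 196.0833  ⇒  Cov = 196.0833 / 5 = 39.2167
Σ(R_m − R̄_m)² = 194.2683  ⇒  Var(R_m) = 194.2683 / 5 = 38.8537
β = Cov / Var(R_m) = 39.2167 / 38.8537 = 1.0093
E(R) = R_f + β × MRP = 4.06% + 1.0093 × 5.96% = 10.08%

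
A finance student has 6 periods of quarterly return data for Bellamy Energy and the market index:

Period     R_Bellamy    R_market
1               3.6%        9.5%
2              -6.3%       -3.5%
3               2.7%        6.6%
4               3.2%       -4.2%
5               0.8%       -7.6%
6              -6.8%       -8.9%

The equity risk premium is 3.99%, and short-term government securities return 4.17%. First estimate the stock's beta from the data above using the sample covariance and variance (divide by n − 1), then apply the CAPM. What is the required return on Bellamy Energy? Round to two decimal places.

5.70%

Mean R_i = (3.6 − 6.3 + 2.7 + 3.2 + 0.8 − 6.8) / 6 = -0.4667%
Mean R_m = (9.5 − 3.5 + 6.6 − 4.2 − 7.6 − 8.9) / 6 = -1.3500%
Σ(R_i − R̄_i)(R_m − R̄_m) = 111.2900  ⇒  Cov = 111.2900 / 5 = 22.2580
Σ(R_m − R̄_m)² = 289.7350  ⇒  Var(R_m) = 289.7350 / 5 = 57.9470
β = Cov / Var(R_m) = 22.2580 / 57.9470 = 0.3841
E(R) = R_f + β × MRP = 4.17% + 0.3841 × 3.99% = 5.70%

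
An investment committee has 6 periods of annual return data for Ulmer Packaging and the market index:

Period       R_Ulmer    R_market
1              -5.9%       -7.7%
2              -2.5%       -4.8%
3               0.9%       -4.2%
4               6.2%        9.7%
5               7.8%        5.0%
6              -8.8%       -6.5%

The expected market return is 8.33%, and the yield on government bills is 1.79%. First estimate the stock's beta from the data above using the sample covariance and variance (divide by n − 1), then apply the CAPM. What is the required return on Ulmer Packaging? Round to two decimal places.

Mean R_i = (-5.9 − 2.5 + 0.9 + 6.2 + 7.8 − 8.8) / 6 = -0.3833%
Mean R_m = (-7.7 − 4.8 − 4.2 + 9.7 + 5.0 − 6.5) / 6 = -1.4167%
Σ(R_i − R̄_i)(R_m − R̄_m) = 206.7317  ⇒  Cov = 206.7317 / 5 = 41.3463
Σ(R_m − R̄_m)² = 249.2683  ⇒  Var(R_m) = 249.2683 / 5 = 49.8537
β = Cov / Var(R_m) = 41.3463 / 49.8537 = 0.8294
MRP = 8.33% − 1.79% = 6.54%
E(R) = R_f + β × MRP = 1.79% + 0.8294 × 6.54% = 7.21%

7.21%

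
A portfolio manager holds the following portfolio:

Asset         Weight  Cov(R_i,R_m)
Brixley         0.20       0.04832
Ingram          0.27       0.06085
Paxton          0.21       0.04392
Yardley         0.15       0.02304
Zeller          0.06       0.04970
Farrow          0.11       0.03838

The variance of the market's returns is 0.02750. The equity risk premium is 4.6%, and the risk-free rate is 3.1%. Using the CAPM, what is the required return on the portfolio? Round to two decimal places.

10.79%

β_Brixley = 0.04832 / 0.02750 = 1.7571
β_Ingram = 0.06085 / 0.02750 = 2.2127
β_Paxton = 0.04392 / 0.02750 = 1.5971
β_Yardley = 0.02304 / 0.02750 = 0.8378
β_Zeller = 0.04970 / 0.02750 = 1.8073
β_Farrow = 0.03838 / 0.02750 = 1.3956
β_P = Σ w_i β_i = 0.20×1.7571 + 0.27×2.2127 + 0.21×1.5971 + 0.15×0.8378 + 0.06×1.8073 + 0.11×1.3956 = 1.6719
E(R_P) = R_f + β_P × MRP = 3.1% + 1.6719 × 4.6% = 10.79%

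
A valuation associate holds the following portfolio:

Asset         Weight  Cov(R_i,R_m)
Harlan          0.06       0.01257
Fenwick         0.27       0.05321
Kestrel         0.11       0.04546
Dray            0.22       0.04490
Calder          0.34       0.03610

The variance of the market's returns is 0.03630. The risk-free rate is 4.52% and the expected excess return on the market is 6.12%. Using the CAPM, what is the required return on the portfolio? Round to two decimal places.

11.65%

β_Harlan = 0.01257 / 0.03630 = 0.3463
β_Fenwick = 0.05321 / 0.03630 = 1.4658
β_Kestrel = 0.04546 / 0.03630 = 1.2523
β_Dray = 0.04490 / 0.03630 = 1.2369
β_Calder = 0.03610 / 0.03630 = 0.9945
β_P = Σ w_i β_i = 0.06×0.3463 + 0.27×1.4658 + 0.11×1.2523 + 0.22×1.2369 + 0.34×0.9945 = 1.1645
E(R_P) = R_f + β_P × MRP = 4.52% + 1.1645 × 6.12% = 11.65%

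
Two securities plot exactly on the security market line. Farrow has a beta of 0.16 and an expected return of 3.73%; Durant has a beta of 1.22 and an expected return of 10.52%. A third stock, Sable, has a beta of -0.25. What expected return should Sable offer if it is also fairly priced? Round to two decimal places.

1.10%

MRP (SML slope) = (10.52% − 3.73%) / (1.22 − 0.16) = 6.79% / 1.06 = 6.4057%
R_f (intercept) = 3.73% − 0.16 × 6.4057% = 2.7051%
E(R_Sable) = R_f + β × MRP = 2.7051% + -0.25 × 6.4057% = 1.10%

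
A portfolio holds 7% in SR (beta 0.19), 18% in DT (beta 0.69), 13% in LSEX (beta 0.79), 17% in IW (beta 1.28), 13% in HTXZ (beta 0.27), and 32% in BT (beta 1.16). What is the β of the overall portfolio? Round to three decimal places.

0.864

β_P = Σ w_i β_i = 0.07×0.19 + 0.18×0.69 + 0.13×0.79 + 0.17×1.28 + 0.13×0.27 + 0.32×1.16 = 0.8641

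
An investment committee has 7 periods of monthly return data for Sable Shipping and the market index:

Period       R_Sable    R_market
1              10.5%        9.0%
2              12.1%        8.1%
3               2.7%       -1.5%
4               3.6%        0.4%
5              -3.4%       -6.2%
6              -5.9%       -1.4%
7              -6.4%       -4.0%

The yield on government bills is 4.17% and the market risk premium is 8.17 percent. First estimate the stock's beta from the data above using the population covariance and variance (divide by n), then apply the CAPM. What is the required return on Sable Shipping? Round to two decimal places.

Mean R_i = (10.5 + 12.1 + 2.7 + 3.6 − 3.4 − 5.9 − 6.4) / 7 = 1.8857%
Mean R_m = (9.0 + 8.1 − 1.5 + 0.4 − 6.2 − 1.4 − 4.0) / 7 = 0.6286%
Σ(R_i − R̄_i)(R_m − R̄_m) = 236.5429  ⇒  Cov = 236.5429 / 7 = 33.7918
Σ(R_m − R̄_m)² = 202.6543  ⇒  Var(R_m) = 202.6543 / 7 = 28.9506
β = Cov / Var(R_m) = 33.7918 / 28.9506 = 1.1672
E(R) = R_f + β × MRP = 4.17% + 1.1672 × 8.17% = 13.71%

13.71%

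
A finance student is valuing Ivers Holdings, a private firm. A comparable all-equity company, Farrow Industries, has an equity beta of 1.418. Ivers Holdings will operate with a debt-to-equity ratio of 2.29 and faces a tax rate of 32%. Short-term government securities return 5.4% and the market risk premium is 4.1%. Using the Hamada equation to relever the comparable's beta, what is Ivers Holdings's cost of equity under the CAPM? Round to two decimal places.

β_L = β_U × [1 + (1 − t)(D/E)] = 1.418 × [1 + (1 − 0.32) × 2.29]
    = 1.418 × [1 + 0.68 × 2.29] = 1.418 × 2.5572 = 3.6261
E(R) = R_f + β_L × MRP = 5.4% + 3.6261 × 4.1% = 20.27%

20.27%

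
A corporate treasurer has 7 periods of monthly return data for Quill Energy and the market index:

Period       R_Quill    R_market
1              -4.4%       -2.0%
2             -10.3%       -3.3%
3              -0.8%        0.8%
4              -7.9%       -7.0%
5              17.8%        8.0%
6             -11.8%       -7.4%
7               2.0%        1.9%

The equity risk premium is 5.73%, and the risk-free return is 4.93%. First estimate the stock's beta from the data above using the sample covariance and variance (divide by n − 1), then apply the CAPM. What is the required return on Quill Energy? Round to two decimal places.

15.10%

Mean R_i = (-4.4 − 10.3 − 0.8 − 7.9 + 17.8 − 11.8 + 2.0) / 7 = -2.2000%
Mean R_m = (-2.0 − 3.3 + 0.8 − 7.0 + 8.0 − 7.4 + 1.9) / 7 = -1.2857%
Σ(R_i − R̄_i)(R_m − R̄_m) = 311.1700  ⇒  Cov = 311.1700 / 6 = 51.8617
Σ(R_m − R̄_m)² = 175.3286  ⇒  Var(R_m) = 175.3286 / 6 = 29.2214
β = Cov / Var(R_m) = 51.8617 / 29.2214 = 1.7748
E(R) = R_f + β × MRP = 4.93% + 1.7748 × 5.73% = 15.10%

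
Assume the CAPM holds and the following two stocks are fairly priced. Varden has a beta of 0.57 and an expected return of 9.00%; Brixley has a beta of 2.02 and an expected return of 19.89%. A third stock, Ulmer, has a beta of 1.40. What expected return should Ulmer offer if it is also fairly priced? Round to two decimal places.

MRP (SML slope) = (19.89% − 9.00%) / (2.02 − 0.57) = 10.89% / 1.45 = 7.5103%
R_f (intercept) = 9.00% − 0.57 × 7.5103% = 4.7191%
E(R_Ulmer) = R_f + β × MRP = 4.7191% + 1.40 × 7.5103% = 15.23%

15.23%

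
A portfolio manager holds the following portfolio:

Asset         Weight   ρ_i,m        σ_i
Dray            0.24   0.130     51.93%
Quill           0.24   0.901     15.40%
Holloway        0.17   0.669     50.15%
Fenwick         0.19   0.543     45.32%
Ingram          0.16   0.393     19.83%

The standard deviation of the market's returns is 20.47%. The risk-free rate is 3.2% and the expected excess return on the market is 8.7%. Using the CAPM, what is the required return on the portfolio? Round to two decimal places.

β_Dray = 0.130 × 51.93% / 20.47% = 0.3298
β_Quill = 0.901 × 15.40% / 20.47% = 0.6778
β_Holloway = 0.669 × 50.15% / 20.47% = 1.6390
β_Fenwick = 0.543 × 45.32% / 20.47% = 1.2022
β_Ingram = 0.393 × 19.83% / 20.47% = 0.3807
β_P = Σ w_i β_i = 0.24×0.3298 + 0.24×0.6778 + 0.17×1.6390 + 0.19×1.2022 + 0.16×0.3807 = 0.8098
E(R_P) = R_f + β_P × MRP = 3.2% + 0.8098 × 8.7% = 10.25%

10.25%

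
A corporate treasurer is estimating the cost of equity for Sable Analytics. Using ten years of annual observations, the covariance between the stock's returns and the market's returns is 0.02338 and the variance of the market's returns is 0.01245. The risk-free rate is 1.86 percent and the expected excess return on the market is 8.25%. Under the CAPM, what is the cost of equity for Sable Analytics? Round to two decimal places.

β = Cov(R_i, R_m) / Var(R_m) = 0.02338 / 0.01245 = 1.8779
E(R) = R_f + β × MRP = 1.86% + 1.8779 × 8.25% = 17.35%

17.35%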